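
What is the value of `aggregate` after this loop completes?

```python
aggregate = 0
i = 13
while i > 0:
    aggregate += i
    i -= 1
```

Sum 13 down to 1
`aggregate` takes the values: 0 → 13 → 25 → 36 → 46 → 55 → 63 → 70 → 76 → 81 → 85 → 88 → 90 → 91

Answer: 91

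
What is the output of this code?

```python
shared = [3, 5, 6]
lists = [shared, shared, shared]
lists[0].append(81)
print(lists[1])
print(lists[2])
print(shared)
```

Key concept: list of same reference.
Step by step:
`shared = [3, 5, 6]` → shared = [3, 5, 6]
`lists = [shared, shared, shared]` → lists = [[3, 5, 6], [3, 5, 6], [3, 5, 6]]
`lists[0].append(81)` → shared = [3, 5, 6, 81]; lists = [[3, 5, 6, 81], [3, 5, 6, 81], [3, 5, 6, 81]]
`print(lists[1])` → prints [3, 5, 6, 81]
`print(lists[2])` → prints [3, 5, 6, 81]
`print(shared)` → prints [3, 5, 6, 81]

Answer:
[3, 5, 6, 81]
[3, 5, 6, 81]
[3, 5, 6, 81]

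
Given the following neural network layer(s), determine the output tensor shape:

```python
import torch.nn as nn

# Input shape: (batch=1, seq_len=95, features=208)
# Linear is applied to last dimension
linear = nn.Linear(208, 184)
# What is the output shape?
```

Input: (1, 95, 208) -> Output: (1, 95, 184)

Answer: (1, 95, 184)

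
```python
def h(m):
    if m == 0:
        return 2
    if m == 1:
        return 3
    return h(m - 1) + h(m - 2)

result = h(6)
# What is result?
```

Build up from base cases: h(0)=2, h(1)=3, h(2)=5, h(3)=8, h(4)=13, h(5)=21, h(6)=34

Answer: 34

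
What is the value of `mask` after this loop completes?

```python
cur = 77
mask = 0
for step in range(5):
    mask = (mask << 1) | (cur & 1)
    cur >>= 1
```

Reverse lowest 5 bits of 77
`mask` takes the values: 0 → 1 → 2 → 5 → 11 → 22

Answer: 22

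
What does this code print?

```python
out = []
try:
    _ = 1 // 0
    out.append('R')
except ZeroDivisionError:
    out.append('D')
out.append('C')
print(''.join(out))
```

Execution trace: 'D' (except ZeroDivisionError) → 'C' (after the try/except). Output: DC

Answer: DC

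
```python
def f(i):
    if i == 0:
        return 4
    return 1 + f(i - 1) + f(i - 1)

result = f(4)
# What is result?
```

f(i) = 1 + 2·f(i-1), f(0)=4. Closed form: (4+1)·2^4 - 1 = 79.

Answer: 79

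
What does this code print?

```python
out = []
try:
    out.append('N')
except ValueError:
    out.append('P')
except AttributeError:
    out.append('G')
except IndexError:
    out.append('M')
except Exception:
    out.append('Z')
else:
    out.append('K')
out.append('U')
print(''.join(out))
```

Execution trace: 'N' (try body, no exception) → 'K' (else) → 'U' (after the try/except). Output: NKU

Answer: NKU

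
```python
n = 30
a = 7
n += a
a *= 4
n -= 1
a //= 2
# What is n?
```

Trace:
`n = 30` → n = 30
`a = 7` → a = 7
`n += a` → n = 37
`a *= 4` → a = 28
`n -= 1` → n = 36
`a //= 2` → a = 14
So n = 36

Answer: 36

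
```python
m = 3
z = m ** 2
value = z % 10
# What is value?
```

Trace:
`m = 3` → m = 3
`z = m ** 2` → z = 9
`value = z % 10` → value = 9
So value = 9

Answer: 9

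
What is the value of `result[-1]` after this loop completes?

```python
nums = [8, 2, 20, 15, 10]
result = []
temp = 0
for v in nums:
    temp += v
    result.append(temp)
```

Cumulative sum ends at 55
`result` takes the values: [] → [8] → [8, 10] → [8, 10, 30] → [8, 10, 30, 45] → [8, 10, 30, 45, 55]
So `result[-1]` = 55

Answer: 55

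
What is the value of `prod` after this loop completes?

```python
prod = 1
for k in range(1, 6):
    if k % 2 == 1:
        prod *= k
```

Product of odd numbers 1 to 5
`prod` takes the values: 1 → 3 → 15

Answer: 15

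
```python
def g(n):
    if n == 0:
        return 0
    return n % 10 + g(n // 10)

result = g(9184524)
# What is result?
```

Sum of digits of 9184524: 4 + 2 + 5 + 4 + 8 + 1 + 9 = 33

Answer: 33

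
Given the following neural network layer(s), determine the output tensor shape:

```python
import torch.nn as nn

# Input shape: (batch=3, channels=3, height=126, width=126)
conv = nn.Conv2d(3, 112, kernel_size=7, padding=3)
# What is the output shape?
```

Input: (3, 3, 126, 126) -> Output: (3, 112, 126, 126)

Answer: (3, 112, 126, 126)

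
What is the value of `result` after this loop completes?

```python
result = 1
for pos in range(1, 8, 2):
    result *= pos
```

Product of 1, 3, 5, ... up to 7
`result` takes the values: 1 → 3 → 15 → 105

Answer: 105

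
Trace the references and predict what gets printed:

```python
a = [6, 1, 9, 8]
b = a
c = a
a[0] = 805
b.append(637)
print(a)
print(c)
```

Key concept: multiple aliases.
Step by step:
`a = [6, 1, 9, 8]` → a = [6, 1, 9, 8]
`b = a` → b = [6, 1, 9, 8] (same object as a)
`c = a` → c = [6, 1, 9, 8] (same object as a, b)
`a[0] = 805` → a = [805, 1, 9, 8] (same object as b, c); b = [805, 1, 9, 8] (same object as a, c); c = [805, 1, 9, 8] (same object as a, b)
`b.append(637)` → a = [805, 1, 9, 8, 637] (same object as b, c); b = [805, 1, 9, 8, 637] (same object as a, c); c = [805, 1, 9, 8, 637] (same object as a, b)
`print(a)` → prints [805, 1, 9, 8, 637]
`print(c)` → prints [805, 1, 9, 8, 637]

Answer:
[805, 1, 9, 8, 637]
[805, 1, 9, 8, 637]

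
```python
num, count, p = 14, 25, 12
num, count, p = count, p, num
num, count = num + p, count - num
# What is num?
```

Trace:
`num, count, p = 14, 25, 12` → num = 14; count = 25; p = 12
`num, count, p = count, p, num` → num = 25; count = 12; p = 14
`num, count = num + p, count - num` → num = 39; count = -13
So num = 39

Answer: 39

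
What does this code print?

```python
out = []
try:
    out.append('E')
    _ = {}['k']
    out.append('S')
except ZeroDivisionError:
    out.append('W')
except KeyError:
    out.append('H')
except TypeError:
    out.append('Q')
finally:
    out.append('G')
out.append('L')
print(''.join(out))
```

Execution trace: 'E' (try body) → 'H' (except KeyError) → 'G' (finally) → 'L' (after the try/except). Output: EHGL

Answer: EHGL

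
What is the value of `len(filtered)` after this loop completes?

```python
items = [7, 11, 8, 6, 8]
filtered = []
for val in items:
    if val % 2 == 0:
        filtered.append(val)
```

Count even numbers in [7, 11, 8, 6, 8]
`filtered` takes the values: [] → [8] → [8, 6] → [8, 6, 8]
So `len(filtered)` = 3

Answer: 3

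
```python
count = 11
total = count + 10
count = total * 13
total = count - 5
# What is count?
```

Trace:
`count = 11` → count = 11
`total = count + 10` → total = 21
`count = total * 13` → count = 273
`total = count - 5` → total = 268
So count = 273

Answer: 273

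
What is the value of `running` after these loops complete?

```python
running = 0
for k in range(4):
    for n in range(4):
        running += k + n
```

Sum of all k+n for k,n in 4x4
`running` takes the values: 0 → 1 → 3 → 6 → 7 → 9 → 12 → 16 → 18 → 21 → 25 → 30 → 33 → 37 → 42 → 48

Answer: 48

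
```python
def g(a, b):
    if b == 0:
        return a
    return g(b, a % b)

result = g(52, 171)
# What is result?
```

g(52, 171) -> g(171, 52) -> g(52, 15) -> g(15, 7) -> g(7, 1) -> g(1, 0) -> 1

Answer: 1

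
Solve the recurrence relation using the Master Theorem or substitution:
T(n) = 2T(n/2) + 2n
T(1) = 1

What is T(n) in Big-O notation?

By Master Theorem: a=2, b=2, f(n)=2n. Since log_2(2) = 1 and f(n) = Θ(n^1), Case 2 applies. T(n) = O(n log n).

Answer: O(n log n)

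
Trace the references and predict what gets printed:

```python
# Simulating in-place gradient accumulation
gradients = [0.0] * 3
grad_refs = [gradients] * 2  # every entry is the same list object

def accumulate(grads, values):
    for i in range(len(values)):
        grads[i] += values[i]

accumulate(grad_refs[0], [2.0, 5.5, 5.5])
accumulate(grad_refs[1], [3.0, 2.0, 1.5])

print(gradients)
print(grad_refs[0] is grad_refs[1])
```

Key concept: gradient accumulation aliasing.
Step by step:
`gradients = [0.0] * 3` → gradients = [0.0, 0.0, 0.0]
`grad_refs = [gradients] * 2` → grad_refs = [[0.0, 0.0, 0.0], [0.0, 0.0, 0.0]]
`accumulate(grad_refs[0], [2.0, 5.5, 5.5])` → gradients = [2.0, 5.5, 5.5]; grad_refs = [[2.0, 5.5, 5.5], [2.0, 5.5, 5.5]]
`accumulate(grad_refs[1], [3.0, 2.0, 1.5])` → gradients = [5.0, 7.5, 7.0]; grad_refs = [[5.0, 7.5, 7.0], [5.0, 7.5, 7.0]]
`print(gradients)` → prints [5.0, 7.5, 7.0]
`print(grad_refs[0] is grad_refs[1])` → prints True

Answer:
[5.0, 7.5, 7.0]
True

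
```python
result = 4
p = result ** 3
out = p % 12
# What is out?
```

Trace:
`result = 4` → result = 4
`p = result ** 3` → p = 64
`out = p % 12` → out = 4
So out = 4

Answer: 4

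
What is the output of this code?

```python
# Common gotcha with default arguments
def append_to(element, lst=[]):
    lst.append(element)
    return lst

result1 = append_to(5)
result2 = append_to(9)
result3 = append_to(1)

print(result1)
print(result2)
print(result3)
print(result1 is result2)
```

Key concept: mutable default argument gotcha.
Step by step:
`result1 = append_to(5)` → result1 = [5]
`result2 = append_to(9)` → result1 = [5, 9] (same object as result2); result2 = [5, 9] (same object as result1)
`result3 = append_to(1)` → result1 = [5, 9, 1] (same object as result2, result3); result2 = [5, 9, 1] (same object as result1, result3); result3 = [5, 9, 1] (same object as result1, result2)
`print(result1)` → prints [5, 9, 1]
`print(result2)` → prints [5, 9, 1]
`print(result3)` → prints [5, 9, 1]
`print(result1 is result2)` → prints True

Answer:
[5, 9, 1]
[5, 9, 1]
[5, 9, 1]
True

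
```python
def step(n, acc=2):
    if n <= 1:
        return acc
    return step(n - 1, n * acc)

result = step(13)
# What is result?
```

Accumulator trace (n, acc): (13, 2) -> (12, 26) -> (11, 312) -> (10, 3432) -> (9, 34320) -> (8, 308880) -> (7, 2471040) -> (6, 17297280) -> (5, 103783680) -> (4, 518918400) -> (3, 2075673600) -> (2, 6227020800) -> (1, 12454041600) -> return 12454041600

Answer: 12454041600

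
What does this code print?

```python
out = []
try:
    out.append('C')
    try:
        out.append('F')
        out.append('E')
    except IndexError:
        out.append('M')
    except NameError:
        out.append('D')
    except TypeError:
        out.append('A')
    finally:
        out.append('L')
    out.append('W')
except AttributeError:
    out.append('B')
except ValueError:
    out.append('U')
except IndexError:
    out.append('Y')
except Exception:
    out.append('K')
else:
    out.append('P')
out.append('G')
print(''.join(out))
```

Execution trace: 'C' (try body) → 'F' (inner try body) → 'E' (inner try body, no exception) → 'L' (inner finally) → 'W' (try body, no exception) → 'P' (else) → 'G' (after the try/except). Output: CFELWPG

Answer: CFELWPG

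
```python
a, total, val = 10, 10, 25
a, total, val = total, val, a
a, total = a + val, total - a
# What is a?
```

Trace:
`a, total, val = 10, 10, 25` → a = 10; total = 10; val = 25
`a, total, val = total, val, a` → a = 10; total = 25; val = 10
`a, total = a + val, total - a` → a = 20; total = 15
So a = 20

Answer: 20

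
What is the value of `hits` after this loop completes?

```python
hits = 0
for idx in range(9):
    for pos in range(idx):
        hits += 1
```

Triangle number: 0+1+2+...+8
`hits` takes the values: 0 → 1 → 2 → 3 → 4 → 5 → 6 → 7 → 8 → 9 → 10 → 11 → 12 → 13 → 14 → 15 → 16 → 17 → 18 → 19 → 20 → 21 → 22 → 23 → 24 → 25 → 26 → 27 → 28 → 29 → 30 → 31 → 32 → 33 → 34 → 35 → 36

Answer: 36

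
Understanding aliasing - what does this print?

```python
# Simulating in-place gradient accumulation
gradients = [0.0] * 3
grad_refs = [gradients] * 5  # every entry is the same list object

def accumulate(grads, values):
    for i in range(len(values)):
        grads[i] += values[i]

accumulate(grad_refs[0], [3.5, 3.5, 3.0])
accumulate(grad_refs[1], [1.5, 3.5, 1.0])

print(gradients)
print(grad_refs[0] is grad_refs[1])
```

Key concept: gradient accumulation aliasing.
Step by step:
`gradients = [0.0] * 3` → gradients = [0.0, 0.0, 0.0]
`grad_refs = [gradients] * 5` → grad_refs = [[0.0, 0.0, 0.0], [0.0, 0.0, 0.0], [0.0, 0.0, 0.0], [0.0, 0.0, 0.0], [0.0, 0.0, 0.0]]
`accumulate(grad_refs[0], [3.5, 3.5, 3.0])` → gradients = [3.5, 3.5, 3.0]; grad_refs = [[3.5, 3.5, 3.0], [3.5, 3.5, 3.0], [3.5, 3.5, 3.0], [3.5, 3.5, 3.0], [3.5, 3.5, 3.0]]
`accumulate(grad_refs[1], [1.5, 3.5, 1.0])` → gradients = [5.0, 7.0, 4.0]; grad_refs = [[5.0, 7.0, 4.0], [5.0, 7.0, 4.0], [5.0, 7.0, 4.0], [5.0, 7.0, 4.0], [5.0, 7.0, 4.0]]
`print(gradients)` → prints [5.0, 7.0, 4.0]
`print(grad_refs[0] is grad_refs[1])` → prints True

Answer:
[5.0, 7.0, 4.0]
True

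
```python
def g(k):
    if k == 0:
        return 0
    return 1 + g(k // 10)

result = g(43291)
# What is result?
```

Count of digits of 43291: 5

Answer: 5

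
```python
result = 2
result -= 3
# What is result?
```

Trace:
`result = 2` → result = 2
`result -= 3` → result = -1
So result = -1

Answer: -1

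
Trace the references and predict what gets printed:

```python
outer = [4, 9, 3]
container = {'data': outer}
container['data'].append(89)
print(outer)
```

Key concept: dict holds reference to list.
Step by step:
`outer = [4, 9, 3]` → outer = [4, 9, 3]
`container = {'data': outer}` → container = {'data': [4, 9, 3]}
`container['data'].append(89)` → outer = [4, 9, 3, 89]; container = {'data': [4, 9, 3, 89]}
`print(outer)` → prints [4, 9, 3, 89]

Answer: [4, 9, 3, 89]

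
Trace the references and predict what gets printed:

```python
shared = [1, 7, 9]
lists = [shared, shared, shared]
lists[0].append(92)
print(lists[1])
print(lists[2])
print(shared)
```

Key concept: list of same reference.
Step by step:
`shared = [1, 7, 9]` → shared = [1, 7, 9]
`lists = [shared, shared, shared]` → lists = [[1, 7, 9], [1, 7, 9], [1, 7, 9]]
`lists[0].append(92)` → shared = [1, 7, 9, 92]; lists = [[1, 7, 9, 92], [1, 7, 9, 92], [1, 7, 9, 92]]
`print(lists[1])` → prints [1, 7, 9, 92]
`print(lists[2])` → prints [1, 7, 9, 92]
`print(shared)` → prints [1, 7, 9, 92]

Answer:
[1, 7, 9, 92]
[1, 7, 9, 92]
[1, 7, 9, 92]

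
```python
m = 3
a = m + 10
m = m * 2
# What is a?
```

Trace:
`m = 3` → m = 3
`a = m + 10` → a = 13
`m = m * 2` → m = 6
So a = 13

Answer: 13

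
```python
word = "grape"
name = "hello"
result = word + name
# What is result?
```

Trace:
`word = "grape"` → word = 'grape'
`name = "hello"` → name = 'hello'
`result = word + name` → result = 'grapehello'
So result = 'grapehello'

Answer: 'grapehello'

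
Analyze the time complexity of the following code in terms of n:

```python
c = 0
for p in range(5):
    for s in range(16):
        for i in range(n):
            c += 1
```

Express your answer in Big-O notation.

Each loop level contributes: 1 × 1 × n. Multiplying the contributions gives O(n).

Answer: O(n)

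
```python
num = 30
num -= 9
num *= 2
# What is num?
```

Trace:
`num = 30` → num = 30
`num -= 9` → num = 21
`num *= 2` → num = 42
So num = 42

Answer: 42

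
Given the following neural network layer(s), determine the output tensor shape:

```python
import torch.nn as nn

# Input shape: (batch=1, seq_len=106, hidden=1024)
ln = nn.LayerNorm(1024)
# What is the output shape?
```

Input: (1, 106, 1024) -> Output: (1, 106, 1024)

Answer: (1, 106, 1024)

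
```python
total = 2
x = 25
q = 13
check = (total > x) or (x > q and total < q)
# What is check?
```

Trace:
`total = 2` → total = 2
`x = 25` → x = 25
`q = 13` → q = 13
`check = (total > x) or (x > q and total < q)` → check = True
So check = True

Answer: True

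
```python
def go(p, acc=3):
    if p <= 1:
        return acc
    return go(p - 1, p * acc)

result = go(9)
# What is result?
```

Accumulator trace (n, acc): (9, 3) -> (8, 27) -> (7, 216) -> (6, 1512) -> (5, 9072) -> (4, 45360) -> (3, 181440) -> (2, 544320) -> (1, 1088640) -> return 1088640

Answer: 1088640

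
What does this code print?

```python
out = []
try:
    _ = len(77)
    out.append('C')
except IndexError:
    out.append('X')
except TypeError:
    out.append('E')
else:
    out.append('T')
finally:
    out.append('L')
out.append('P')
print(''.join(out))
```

Execution trace: 'E' (except TypeError) → 'L' (finally) → 'P' (after the try/except). Output: ELP

Answer: ELP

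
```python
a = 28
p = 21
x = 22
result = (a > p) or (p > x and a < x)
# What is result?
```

Trace:
`a = 28` → a = 28
`p = 21` → p = 21
`x = 22` → x = 22
`result = (a > p) or (p > x and a < x)` → result = True
So result = True

Answer: True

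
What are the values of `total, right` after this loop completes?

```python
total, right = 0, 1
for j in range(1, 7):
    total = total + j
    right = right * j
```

Sum and factorial of 1 to 6
`total, right` takes the values: (0, 1) → (1, 1) → (3, 1) → (3, 2) → (6, 2) → (6, 6) → (10, 6) → (10, 24) → (15, 24) → (15, 120) → (21, 120) → (21, 720)

Answer: 21, 720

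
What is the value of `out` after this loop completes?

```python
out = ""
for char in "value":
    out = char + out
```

Reverse 'value'
`out` takes the values: "" → "v" → "av" → "lav" → "ulav" → "eulav"

Answer: "eulav"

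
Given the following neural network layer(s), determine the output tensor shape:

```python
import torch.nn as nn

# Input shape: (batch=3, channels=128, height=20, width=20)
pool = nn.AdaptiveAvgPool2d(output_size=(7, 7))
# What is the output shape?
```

Input: (3, 128, 20, 20) -> Output: (3, 128, 7, 7)

Answer: (3, 128, 7, 7)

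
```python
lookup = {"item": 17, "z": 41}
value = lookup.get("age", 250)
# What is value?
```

Trace:
`lookup = {"item": 17, "z": 41}` → lookup = {'item': 17, 'z': 41}
`value = lookup.get("age", 250)` → value = 250
So value = 250

Answer: 250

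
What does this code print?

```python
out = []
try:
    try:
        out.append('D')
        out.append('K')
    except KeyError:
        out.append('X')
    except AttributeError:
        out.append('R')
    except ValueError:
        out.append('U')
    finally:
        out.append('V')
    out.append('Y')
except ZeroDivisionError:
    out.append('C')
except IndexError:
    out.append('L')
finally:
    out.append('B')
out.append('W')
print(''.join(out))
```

Execution trace: 'D' (inner try body) → 'K' (inner try body, no exception) → 'V' (inner finally) → 'Y' (try body, no exception) → 'B' (finally) → 'W' (after the try/except). Output: DKVYBW

Answer: DKVYBW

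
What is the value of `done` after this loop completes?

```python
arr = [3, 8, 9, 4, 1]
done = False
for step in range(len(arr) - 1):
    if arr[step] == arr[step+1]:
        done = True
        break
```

Check consecutive duplicates in [3, 8, 9, 4, 1]
`done` takes the values: False

Answer: False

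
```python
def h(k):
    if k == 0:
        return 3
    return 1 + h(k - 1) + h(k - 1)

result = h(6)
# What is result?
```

h(k) = 1 + 2·h(k-1), h(0)=3. Closed form: (3+1)·2^6 - 1 = 255.

Answer: 255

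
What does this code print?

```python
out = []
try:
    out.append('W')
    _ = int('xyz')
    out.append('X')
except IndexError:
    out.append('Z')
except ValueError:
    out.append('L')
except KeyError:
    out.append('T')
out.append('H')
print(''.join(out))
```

Execution trace: 'W' (try body) → 'L' (except ValueError) → 'H' (after the try/except). Output: WLH

Answer: WLH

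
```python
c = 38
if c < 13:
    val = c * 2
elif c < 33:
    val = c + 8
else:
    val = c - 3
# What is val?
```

Trace:
`c = 38` → c = 38
`if c < 13: ...` → c < 13 is False, c < 33 is False, take else branch → val = 35
So val = 35

Answer: 35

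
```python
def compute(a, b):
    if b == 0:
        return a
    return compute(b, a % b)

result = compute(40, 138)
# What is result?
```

compute(40, 138) -> compute(138, 40) -> compute(40, 18) -> compute(18, 4) -> compute(4, 2) -> compute(2, 0) -> 2

Answer: 2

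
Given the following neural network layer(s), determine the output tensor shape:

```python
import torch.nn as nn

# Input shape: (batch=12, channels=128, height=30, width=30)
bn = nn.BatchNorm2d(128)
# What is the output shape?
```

Input: (12, 128, 30, 30) -> Output: (12, 128, 30, 30)

Answer: (12, 128, 30, 30)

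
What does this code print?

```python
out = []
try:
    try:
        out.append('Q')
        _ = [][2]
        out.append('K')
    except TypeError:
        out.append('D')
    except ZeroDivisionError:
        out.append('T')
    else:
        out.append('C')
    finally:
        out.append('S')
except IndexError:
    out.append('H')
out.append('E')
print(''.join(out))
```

Execution trace: 'Q' (try body) → 'S' (finally) → 'H' (outer except IndexError) → 'E' (after the try/except). Output: QSHE

Answer: QSHE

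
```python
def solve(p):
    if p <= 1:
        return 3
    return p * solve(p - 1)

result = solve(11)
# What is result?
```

solve(11) = 11 * 10 * 9 * 8 * 7 * 6 * 5 * 4 * 3 * 2 * 3 = 119750400

Answer: 119750400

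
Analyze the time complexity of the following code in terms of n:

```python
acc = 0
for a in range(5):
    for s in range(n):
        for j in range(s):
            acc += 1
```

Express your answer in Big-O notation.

Each loop level contributes: 1 × n × n. Multiplying the contributions gives O(n^2).

Answer: O(n^2)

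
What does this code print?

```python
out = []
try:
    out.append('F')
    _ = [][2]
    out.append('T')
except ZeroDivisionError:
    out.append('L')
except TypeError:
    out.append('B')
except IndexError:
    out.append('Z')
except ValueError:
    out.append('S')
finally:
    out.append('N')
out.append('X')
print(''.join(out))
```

Execution trace: 'F' (try body) → 'Z' (except IndexError) → 'N' (finally) → 'X' (after the try/except). Output: FZNX

Answer: FZNX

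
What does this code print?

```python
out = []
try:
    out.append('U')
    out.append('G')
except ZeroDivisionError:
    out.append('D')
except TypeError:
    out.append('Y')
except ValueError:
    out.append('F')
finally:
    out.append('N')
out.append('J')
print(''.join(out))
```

Execution trace: 'U' (try body) → 'G' (try body, no exception) → 'N' (finally) → 'J' (after the try/except). Output: UGNJ

Answer: UGNJ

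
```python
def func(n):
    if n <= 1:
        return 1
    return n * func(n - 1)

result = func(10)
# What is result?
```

func(10) = 10 * 9 * 8 * 7 * 6 * 5 * 4 * 3 * 2 * 1 = 3628800

Answer: 3628800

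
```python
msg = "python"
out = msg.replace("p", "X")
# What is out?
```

Trace:
`msg = "python"` → msg = 'python'
`out = msg.replace("p", "X")` → out = 'Xython'
So out = 'Xython'

Answer: 'Xython'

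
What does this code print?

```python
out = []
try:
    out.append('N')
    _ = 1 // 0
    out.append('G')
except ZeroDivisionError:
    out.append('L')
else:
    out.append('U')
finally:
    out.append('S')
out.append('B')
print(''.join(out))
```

Execution trace: 'N' (try body) → 'L' (except ZeroDivisionError) → 'S' (finally) → 'B' (after the try/except). Output: NLSB

Answer: NLSB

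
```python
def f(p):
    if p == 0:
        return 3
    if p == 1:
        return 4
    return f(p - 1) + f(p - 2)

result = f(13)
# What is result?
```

Build up from base cases: f(0)=3, f(1)=4, f(2)=7, f(3)=11, f(4)=18, f(5)=29, f(6)=47, ..., f(13)=1364

Answer: 1364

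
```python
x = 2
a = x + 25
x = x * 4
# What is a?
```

Trace:
`x = 2` → x = 2
`a = x + 25` → a = 27
`x = x * 4` → x = 8
So a = 27

Answer: 27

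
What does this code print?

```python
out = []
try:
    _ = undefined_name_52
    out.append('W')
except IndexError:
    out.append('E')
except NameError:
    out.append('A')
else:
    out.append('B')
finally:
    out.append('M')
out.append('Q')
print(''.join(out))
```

Execution trace: 'A' (except NameError) → 'M' (finally) → 'Q' (after the try/except). Output: AMQ

Answer: AMQ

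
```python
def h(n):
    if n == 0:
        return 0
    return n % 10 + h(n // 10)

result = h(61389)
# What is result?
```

Sum of digits of 61389: 9 + 8 + 3 + 1 + 6 = 27

Answer: 27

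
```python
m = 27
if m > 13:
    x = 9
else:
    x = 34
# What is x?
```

Trace:
`m = 27` → m = 27
`if m > 13: ...` → m > 13 is True → x = 9
So x = 9

Answer: 9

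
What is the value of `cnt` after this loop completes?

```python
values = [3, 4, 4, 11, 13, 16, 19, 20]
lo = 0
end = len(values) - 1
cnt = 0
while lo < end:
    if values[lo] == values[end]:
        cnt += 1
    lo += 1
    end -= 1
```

Count matching pairs from ends
`cnt` takes the values: 0

Answer: 0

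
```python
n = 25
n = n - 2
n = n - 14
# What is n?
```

Trace:
`n = 25` → n = 25
`n = n - 2` → n = 23
`n = n - 14` → n = 9
So n = 9

Answer: 9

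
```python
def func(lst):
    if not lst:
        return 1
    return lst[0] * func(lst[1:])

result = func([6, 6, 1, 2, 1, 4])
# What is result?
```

Product over [6, 6, 1, 2, 1, 4] = 6 * 6 * 1 * 2 * 1 * 4 = 288

Answer: 288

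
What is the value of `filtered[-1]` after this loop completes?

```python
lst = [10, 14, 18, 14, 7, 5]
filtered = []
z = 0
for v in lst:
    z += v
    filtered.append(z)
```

Cumulative sum ends at 68
`filtered` takes the values: [] → [10] → [10, 24] → [10, 24, 42] → [10, 24, 42, 56] → [10, 24, 42, 56, 63] → [10, 24, 42, 56, 63, 68]
So `filtered[-1]` = 68

Answer: 68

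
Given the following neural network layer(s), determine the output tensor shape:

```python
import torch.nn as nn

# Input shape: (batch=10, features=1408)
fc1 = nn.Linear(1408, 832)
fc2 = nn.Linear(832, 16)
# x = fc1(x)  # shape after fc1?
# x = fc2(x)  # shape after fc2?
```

Input: (10, 1408) -> after fc1: (10, 832) -> Output: (10, 16)

Answer: (10, 16)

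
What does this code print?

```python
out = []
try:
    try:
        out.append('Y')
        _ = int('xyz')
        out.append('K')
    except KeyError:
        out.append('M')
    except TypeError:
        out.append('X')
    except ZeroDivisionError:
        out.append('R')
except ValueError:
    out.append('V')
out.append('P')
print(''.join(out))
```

Execution trace: 'Y' (try body) → 'V' (outer except ValueError) → 'P' (after the try/except). Output: YVP

Answer: YVP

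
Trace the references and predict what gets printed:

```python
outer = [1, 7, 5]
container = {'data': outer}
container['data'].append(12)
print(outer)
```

Key concept: dict holds reference to list.
Step by step:
`outer = [1, 7, 5]` → outer = [1, 7, 5]
`container = {'data': outer}` → container = {'data': [1, 7, 5]}
`container['data'].append(12)` → outer = [1, 7, 5, 12]; container = {'data': [1, 7, 5, 12]}
`print(outer)` → prints [1, 7, 5, 12]

Answer: [1, 7, 5, 12]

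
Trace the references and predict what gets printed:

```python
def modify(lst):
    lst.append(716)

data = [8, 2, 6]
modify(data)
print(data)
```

Key concept: function modifies passed list.
Step by step:
`data = [8, 2, 6]` → data = [8, 2, 6]
`modify(data)` → data = [8, 2, 6, 716]
`print(data)` → prints [8, 2, 6, 716]

Answer: [8, 2, 6, 716]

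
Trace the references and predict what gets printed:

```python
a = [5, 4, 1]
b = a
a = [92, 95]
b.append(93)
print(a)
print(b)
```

Key concept: rebinding vs mutation: a is rebound to a new list, b still points at the original.
Step by step:
`a = [5, 4, 1]` → a = [5, 4, 1]
`b = a` → b = [5, 4, 1] (same object as a)
`a = [92, 95]` → a = [92, 95]
`b.append(93)` → b = [5, 4, 1, 93]
`print(a)` → prints [92, 95]
`print(b)` → prints [5, 4, 1, 93]

Answer:
[92, 95]
[5, 4, 1, 93]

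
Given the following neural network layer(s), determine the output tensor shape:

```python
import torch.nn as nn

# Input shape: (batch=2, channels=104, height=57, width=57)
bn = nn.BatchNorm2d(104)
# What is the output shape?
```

Input: (2, 104, 57, 57) -> Output: (2, 104, 57, 57)

Answer: (2, 104, 57, 57)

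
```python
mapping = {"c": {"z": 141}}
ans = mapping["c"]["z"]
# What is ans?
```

Trace:
`mapping = {"c": {"z": 141}}` → mapping = {'c': {'z': 141}}
`ans = mapping["c"]["z"]` → ans = 141
So ans = 141

Answer: 141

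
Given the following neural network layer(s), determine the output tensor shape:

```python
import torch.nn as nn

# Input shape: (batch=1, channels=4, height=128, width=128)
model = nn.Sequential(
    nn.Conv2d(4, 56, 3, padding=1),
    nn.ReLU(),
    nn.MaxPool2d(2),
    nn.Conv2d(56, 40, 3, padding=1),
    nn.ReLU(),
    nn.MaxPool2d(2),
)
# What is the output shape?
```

Input: (1, 4, 128, 128) -> after first Conv2d: (1, 56, 128, 128) -> after first MaxPool2d: (1, 56, 64, 64) -> after second Conv2d: (1, 40, 64, 64) -> Output: (1, 40, 32, 32)

Answer: (1, 40, 32, 32)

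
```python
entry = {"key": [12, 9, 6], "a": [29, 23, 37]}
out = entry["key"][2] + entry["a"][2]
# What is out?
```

Trace:
`entry = {"key": [12, 9, 6], "a": [29, 23, 37]}` → entry = {'key': [12, 9, 6], 'a': [29, 23, 37]}
`out = entry["key"][2] + entry["a"][2]` → out = 43
So out = 43

Answer: 43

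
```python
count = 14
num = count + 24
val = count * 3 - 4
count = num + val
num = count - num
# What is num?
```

Trace:
`count = 14` → count = 14
`num = count + 24` → num = 38
`val = count * 3 - 4` → val = 38
`count = num + val` → count = 76
`num = count - num` → num = 38
So num = 38

Answer: 38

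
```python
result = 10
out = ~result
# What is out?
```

Trace:
`result = 10` → result = 10
`out = ~result` → out = -11
So out = -11

Answer: -11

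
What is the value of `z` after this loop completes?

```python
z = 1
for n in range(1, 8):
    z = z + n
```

Start at 1, add 1 through 7
`z` takes the values: 1 → 2 → 4 → 7 → 11 → 16 → 22 → 29

Answer: 29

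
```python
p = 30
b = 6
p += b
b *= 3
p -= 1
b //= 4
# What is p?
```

Trace:
`p = 30` → p = 30
`b = 6` → b = 6
`p += b` → p = 36
`b *= 3` → b = 18
`p -= 1` → p = 35
`b //= 4` → b = 4
So p = 35

Answer: 35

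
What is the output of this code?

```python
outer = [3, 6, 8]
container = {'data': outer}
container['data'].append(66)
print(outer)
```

Key concept: dict holds reference to list.
Step by step:
`outer = [3, 6, 8]` → outer = [3, 6, 8]
`container = {'data': outer}` → container = {'data': [3, 6, 8]}
`container['data'].append(66)` → outer = [3, 6, 8, 66]; container = {'data': [3, 6, 8, 66]}
`print(outer)` → prints [3, 6, 8, 66]

Answer: [3, 6, 8, 66]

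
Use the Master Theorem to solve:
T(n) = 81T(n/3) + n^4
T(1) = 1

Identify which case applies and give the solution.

a=81, b=3, f(n)=n^4. log_3(81) = 4. Since c=4 = 4, Case 2 applies: T(n) = Θ(n^log_b(a) · log n) = O(n^4 log n).

Answer: O(n^4 log n) - Case 2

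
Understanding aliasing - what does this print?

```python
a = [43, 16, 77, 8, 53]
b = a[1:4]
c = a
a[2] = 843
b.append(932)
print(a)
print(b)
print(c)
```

Key concept: slice vs alias.
Step by step:
`a = [43, 16, 77, 8, 53]` → a = [43, 16, 77, 8, 53]
`b = a[1:4]` → b = [16, 77, 8]
`c = a` → c = [43, 16, 77, 8, 53] (same object as a)
`a[2] = 843` → a = [43, 16, 843, 8, 53] (same object as c); c = [43, 16, 843, 8, 53] (same object as a)
`b.append(932)` → b = [16, 77, 8, 932]
`print(a)` → prints [43, 16, 843, 8, 53]
`print(b)` → prints [16, 77, 8, 932]
`print(c)` → prints [43, 16, 843, 8, 53]

Answer:
[43, 16, 843, 8, 53]
[16, 77, 8, 932]
[43, 16, 843, 8, 53]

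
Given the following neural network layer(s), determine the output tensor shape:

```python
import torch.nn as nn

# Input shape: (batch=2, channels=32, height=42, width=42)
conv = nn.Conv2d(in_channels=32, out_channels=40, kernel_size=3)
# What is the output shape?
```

Input: (2, 32, 42, 42) -> Output: (2, 40, 40, 40)

Answer: (2, 40, 40, 40)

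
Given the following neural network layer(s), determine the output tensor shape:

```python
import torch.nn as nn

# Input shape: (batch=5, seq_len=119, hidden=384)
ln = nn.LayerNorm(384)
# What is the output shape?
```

Input: (5, 119, 384) -> Output: (5, 119, 384)

Answer: (5, 119, 384)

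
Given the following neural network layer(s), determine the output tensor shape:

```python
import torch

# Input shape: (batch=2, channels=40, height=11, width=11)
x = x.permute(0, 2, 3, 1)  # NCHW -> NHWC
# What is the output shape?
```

Input: (2, 40, 11, 11) -> Output: (2, 11, 11, 40)

Answer: (2, 11, 11, 40)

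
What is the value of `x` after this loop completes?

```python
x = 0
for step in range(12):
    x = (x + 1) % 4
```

Increment mod 4, 12 times = 0
`x` takes the values: 0 → 1 → 2 → 3 → 0 → 1 → 2 → 3 → 0 → 1 → 2 → 3 → 0

Answer: 0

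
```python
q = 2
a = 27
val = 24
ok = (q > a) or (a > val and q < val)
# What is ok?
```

Trace:
`q = 2` → q = 2
`a = 27` → a = 27
`val = 24` → val = 24
`ok = (q > a) or (a > val and q < val)` → ok = True
So ok = True

Answer: True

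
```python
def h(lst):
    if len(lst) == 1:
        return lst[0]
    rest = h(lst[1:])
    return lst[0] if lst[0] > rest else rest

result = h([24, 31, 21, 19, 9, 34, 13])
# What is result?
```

Recursive max over [24, 31, 21, 19, 9, 34, 13] = 34

Answer: 34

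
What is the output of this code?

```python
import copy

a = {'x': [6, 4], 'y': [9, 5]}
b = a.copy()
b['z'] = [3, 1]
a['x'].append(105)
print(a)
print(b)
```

Key concept: shallow copy of dict with mutable values.
Step by step:
`a = {'x': [6, 4], 'y': [9, 5]}` → a = {'x': [6, 4], 'y': [9, 5]}
`b = a.copy()` → b = {'x': [6, 4], 'y': [9, 5]}
`b['z'] = [3, 1]` → b = {'x': [6, 4], 'y': [9, 5], 'z': [3, 1]}
`a['x'].append(105)` → a = {'x': [6, 4, 105], 'y': [9, 5]}; b = {'x': [6, 4, 105], 'y': [9, 5], 'z': [3, 1]}
`print(a)` → prints {'x': [6, 4, 105], 'y': [9, 5]}
`print(b)` → prints {'x': [6, 4, 105], 'y': [9, 5], 'z': [3, 1]}

Answer:
{'x': [6, 4, 105], 'y': [9, 5]}
{'x': [6, 4, 105], 'y': [9, 5], 'z': [3, 1]}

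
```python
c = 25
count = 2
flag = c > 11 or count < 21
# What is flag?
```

Trace:
`c = 25` → c = 25
`count = 2` → count = 2
`flag = c > 11 or count < 21` → flag = True
So flag = True

Answer: True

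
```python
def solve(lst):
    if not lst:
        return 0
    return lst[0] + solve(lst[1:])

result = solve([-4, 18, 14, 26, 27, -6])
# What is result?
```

(-4) + 18 + 14 + 26 + 27 + (-6) + 0 = 75

Answer: 75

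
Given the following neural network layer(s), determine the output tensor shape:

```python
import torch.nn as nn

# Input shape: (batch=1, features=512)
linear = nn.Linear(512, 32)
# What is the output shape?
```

Input: (1, 512) -> Output: (1, 32)

Answer: (1, 32)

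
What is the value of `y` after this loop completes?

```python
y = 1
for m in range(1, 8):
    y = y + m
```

Start at 1, add 1 through 7
`y` takes the values: 1 → 2 → 4 → 7 → 11 → 16 → 22 → 29

Answer: 29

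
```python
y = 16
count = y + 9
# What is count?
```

Trace:
`y = 16` → y = 16
`count = y + 9` → count = 25
So count = 25

Answer: 25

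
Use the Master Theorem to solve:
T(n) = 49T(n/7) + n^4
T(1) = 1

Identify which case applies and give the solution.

a=49, b=7, f(n)=n^4. log_7(49) = 2. Since c=4 > 2 and the regularity condition holds (49(n/7)^4 = (49/7^4)n^4 with 49/7^4 < 1), Case 3 applies: T(n) = Θ(f(n)) = O(n^4).

Answer: O(n^4) - Case 3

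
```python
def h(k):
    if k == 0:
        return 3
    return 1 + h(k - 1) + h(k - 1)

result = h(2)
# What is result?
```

h(k) = 1 + 2·h(k-1), h(0)=3. Closed form: (3+1)·2^2 - 1 = 15.

Answer: 15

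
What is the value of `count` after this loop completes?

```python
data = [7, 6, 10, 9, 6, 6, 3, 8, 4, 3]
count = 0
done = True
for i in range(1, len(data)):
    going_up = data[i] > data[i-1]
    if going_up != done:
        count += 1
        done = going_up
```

Count direction changes in [7, 6, 10, 9, 6, 6, 3, 8, 4, 3]
`count` takes the values: 0 → 1 → 2 → 3 → 4 → 5

Answer: 5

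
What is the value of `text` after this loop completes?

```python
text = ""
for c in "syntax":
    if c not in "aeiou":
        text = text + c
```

Remove vowels from 'syntax'
`text` takes the values: "" → "s" → "sy" → "syn" → "synt" → "syntx"

Answer: "syntx"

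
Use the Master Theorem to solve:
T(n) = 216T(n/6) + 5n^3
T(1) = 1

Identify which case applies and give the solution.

a=216, b=6, f(n)=5n^3. log_6(216) = 3. Since c=3 = 3, Case 2 applies: T(n) = Θ(n^log_b(a) · log n) = O(n^3 log n).

Answer: O(n^3 log n) - Case 2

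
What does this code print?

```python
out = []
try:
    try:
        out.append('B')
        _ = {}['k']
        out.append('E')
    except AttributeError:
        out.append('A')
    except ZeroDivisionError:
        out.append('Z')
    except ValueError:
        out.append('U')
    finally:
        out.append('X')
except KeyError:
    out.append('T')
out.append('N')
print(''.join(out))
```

Execution trace: 'B' (try body) → 'X' (finally) → 'T' (outer except KeyError) → 'N' (after the try/except). Output: BXTN

Answer: BXTN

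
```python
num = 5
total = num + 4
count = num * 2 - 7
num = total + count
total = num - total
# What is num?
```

Trace:
`num = 5` → num = 5
`total = num + 4` → total = 9
`count = num * 2 - 7` → count = 3
`num = total + count` → num = 12
`total = num - total` → total = 3
So num = 12

Answer: 12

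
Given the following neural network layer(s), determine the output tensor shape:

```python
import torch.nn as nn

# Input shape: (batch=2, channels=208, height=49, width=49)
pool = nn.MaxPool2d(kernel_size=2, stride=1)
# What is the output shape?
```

Input: (2, 208, 49, 49) -> Output: (2, 208, 48, 48)

Answer: (2, 208, 48, 48)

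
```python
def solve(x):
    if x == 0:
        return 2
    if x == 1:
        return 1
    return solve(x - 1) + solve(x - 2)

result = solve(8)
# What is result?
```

Build up from base cases: solve(0)=2, solve(1)=1, solve(2)=3, solve(3)=4, solve(4)=7, solve(5)=11, solve(6)=18, ..., solve(8)=47

Answer: 47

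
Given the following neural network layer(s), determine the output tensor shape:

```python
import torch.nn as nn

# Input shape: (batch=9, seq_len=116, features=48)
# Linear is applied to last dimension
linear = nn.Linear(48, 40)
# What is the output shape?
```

Input: (9, 116, 48) -> Output: (9, 116, 40)

Answer: (9, 116, 40)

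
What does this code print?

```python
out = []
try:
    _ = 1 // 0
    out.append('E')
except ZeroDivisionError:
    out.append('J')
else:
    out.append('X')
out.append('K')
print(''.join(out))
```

Execution trace: 'J' (except ZeroDivisionError) → 'K' (after the try/except). Output: JK

Answer: JK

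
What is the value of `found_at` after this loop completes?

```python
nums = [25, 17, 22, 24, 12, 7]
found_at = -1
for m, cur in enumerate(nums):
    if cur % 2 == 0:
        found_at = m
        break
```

First even number index in [25, 17, 22, 24, 12, 7]
`found_at` takes the values: -1 → 2

Answer: 2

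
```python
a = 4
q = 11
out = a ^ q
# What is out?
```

Trace:
`a = 4` → a = 4
`q = 11` → q = 11
`out = a ^ q` → out = 15
So out = 15

Answer: 15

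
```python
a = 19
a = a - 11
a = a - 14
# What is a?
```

Trace:
`a = 19` → a = 19
`a = a - 11` → a = 8
`a = a - 14` → a = -6
So a = -6

Answer: -6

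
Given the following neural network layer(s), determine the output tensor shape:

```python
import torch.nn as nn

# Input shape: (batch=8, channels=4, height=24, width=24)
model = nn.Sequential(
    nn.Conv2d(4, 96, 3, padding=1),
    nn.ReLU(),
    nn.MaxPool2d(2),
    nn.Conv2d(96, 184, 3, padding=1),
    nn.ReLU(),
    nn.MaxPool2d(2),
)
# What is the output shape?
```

Input: (8, 4, 24, 24) -> after first Conv2d: (8, 96, 24, 24) -> after first MaxPool2d: (8, 96, 12, 12) -> after second Conv2d: (8, 184, 12, 12) -> Output: (8, 184, 6, 6)

Answer: (8, 184, 6, 6)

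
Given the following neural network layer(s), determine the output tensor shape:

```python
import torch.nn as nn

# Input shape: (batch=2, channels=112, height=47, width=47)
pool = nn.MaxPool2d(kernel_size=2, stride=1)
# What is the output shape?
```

Input: (2, 112, 47, 47) -> Output: (2, 112, 46, 46)

Answer: (2, 112, 46, 46)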